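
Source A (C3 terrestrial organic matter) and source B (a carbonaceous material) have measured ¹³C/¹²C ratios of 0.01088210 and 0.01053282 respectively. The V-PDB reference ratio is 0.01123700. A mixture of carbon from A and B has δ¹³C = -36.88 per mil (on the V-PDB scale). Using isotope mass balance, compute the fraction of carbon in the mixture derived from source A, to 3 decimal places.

δ_A = (0.01088210/0.01123700 − 1)×1000 = (0.968417 − 1)×1000 = -31.583 per mil
δ_B = (0.01053282/0.01123700 − 1)×1000 = (0.937334 − 1)×1000 = -62.666 per mil
f_A = (δ_mix − δ_B)/(δ_A − δ_B) = (-36.88 − (-62.666))/(-31.583 − (-62.666))
f_A = 25.786 / 31.083 = 0.8296

0.830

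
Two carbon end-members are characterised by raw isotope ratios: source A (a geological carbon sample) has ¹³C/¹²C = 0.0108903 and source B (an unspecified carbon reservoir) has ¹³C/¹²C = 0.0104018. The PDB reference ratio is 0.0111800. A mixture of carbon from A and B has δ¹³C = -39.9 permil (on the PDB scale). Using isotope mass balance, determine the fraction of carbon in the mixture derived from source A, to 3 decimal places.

0.680

δ_A = (0.0108903/0.0111800 − 1)×1000 = (0.974088 − 1)×1000 = -25.912 permil
δ_B = (0.0104018/0.0111800 − 1)×1000 = (0.930394 − 1)×1000 = -69.606 permil
f_A = (δ_mix − δ_B)/(δ_A − δ_B) = (-39.9 − (-69.606))/(-25.912 − (-69.606))
f_A = 29.706 / 43.694 = 0.6799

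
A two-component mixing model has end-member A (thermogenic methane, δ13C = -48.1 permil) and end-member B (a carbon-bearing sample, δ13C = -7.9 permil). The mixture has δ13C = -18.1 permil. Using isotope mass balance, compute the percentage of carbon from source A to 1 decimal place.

δ_mix = f_A·δ_A + (1 − f_A)·δ_B  ⇒  f_A = (δ_mix − δ_B)/(δ_A − δ_B)
f_A = (-18.1 − (-7.9)) / (-48.1 − (-7.9))
f_A = -10.2 / -40.2 = 0.2537

25.4%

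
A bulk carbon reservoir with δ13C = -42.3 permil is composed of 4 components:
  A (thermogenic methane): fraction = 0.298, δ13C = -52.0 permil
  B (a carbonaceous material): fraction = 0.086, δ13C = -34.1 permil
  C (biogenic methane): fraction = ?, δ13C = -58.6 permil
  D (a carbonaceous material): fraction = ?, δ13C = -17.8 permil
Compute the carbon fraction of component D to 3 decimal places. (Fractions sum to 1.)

0.300

Let f_D and f_C be the unknown fractions; fractions sum to 1 so f_D + f_C = 0.616.
Mass balance: Σ fᵢ·δᵢ = δ_bulk ⇒ f_D·(-17.8) + f_C·(-58.6) = -42.3 − (-18.429) = -23.871
Substitute f_C = 0.616 − f_D:
f_D·(-17.8 − -58.6) = -23.871 − 0.616×(-58.6) = 12.226
f_D = 12.226 / 40.8 = 0.2997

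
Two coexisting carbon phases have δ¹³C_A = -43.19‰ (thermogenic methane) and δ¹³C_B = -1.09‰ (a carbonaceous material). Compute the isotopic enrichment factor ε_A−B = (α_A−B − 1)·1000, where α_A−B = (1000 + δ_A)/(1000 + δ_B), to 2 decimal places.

-42.15‰

α_A−B = (1000 + -43.19) / (1000 + -1.09) = 956.81 / 998.91 = 0.957854
ε_A−B = (0.957854 − 1) × 1000 = -42.146‰
(The approximation ε ≈ δ_A − δ_B would give -42.10‰.)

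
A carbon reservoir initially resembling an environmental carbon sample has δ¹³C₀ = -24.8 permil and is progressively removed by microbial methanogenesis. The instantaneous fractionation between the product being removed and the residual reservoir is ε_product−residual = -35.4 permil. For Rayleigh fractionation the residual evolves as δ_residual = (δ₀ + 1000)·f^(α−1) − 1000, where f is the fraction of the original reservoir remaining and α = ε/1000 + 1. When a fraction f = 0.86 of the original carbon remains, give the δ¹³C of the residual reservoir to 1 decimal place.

-19.6 permil

Rayleigh residual: δ_res = (δ₀ + 1000)·f^(α−1) − 1000
α = ε/1000 + 1 = 0.96460, so α − 1 = -0.03540
f^(α−1) = 0.86^(-0.03540) = 1.005353
δ_res = (-24.8 + 1000) × 1.005353 − 1000 = 980.421 − 1000 = -19.58 permil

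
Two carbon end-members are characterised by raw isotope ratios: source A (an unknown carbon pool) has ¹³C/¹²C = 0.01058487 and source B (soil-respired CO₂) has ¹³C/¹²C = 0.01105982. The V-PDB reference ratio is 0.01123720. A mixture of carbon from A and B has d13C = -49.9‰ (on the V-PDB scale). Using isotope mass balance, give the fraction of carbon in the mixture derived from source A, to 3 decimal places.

0.807

δ_A = (0.01058487/0.01123720 − 1)×1000 = (0.941949 − 1)×1000 = -58.051‰
δ_B = (0.01105982/0.01123720 − 1)×1000 = (0.984215 − 1)×1000 = -15.785‰
f_A = (δ_mix − δ_B)/(δ_A − δ_B) = (-49.9 − (-15.785))/(-58.051 − (-15.785))
f_A = -34.115 / -42.266 = 0.8072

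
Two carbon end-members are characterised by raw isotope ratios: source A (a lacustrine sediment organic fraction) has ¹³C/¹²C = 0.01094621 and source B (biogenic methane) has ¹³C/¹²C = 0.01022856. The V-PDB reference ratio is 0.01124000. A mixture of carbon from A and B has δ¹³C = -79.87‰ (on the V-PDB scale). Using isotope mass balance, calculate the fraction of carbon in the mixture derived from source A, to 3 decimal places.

δ_A = (0.01094621/0.01124000 − 1)×1000 = (0.973862 − 1)×1000 = -26.138‰
δ_B = (0.01022856/0.01124000 − 1)×1000 = (0.910014 − 1)×1000 = -89.986‰
f_A = (δ_mix − δ_B)/(δ_A − δ_B) = (-79.87 − (-89.986))/(-26.138 − (-89.986))
f_A = 10.116 / 63.848 = 0.1584

0.158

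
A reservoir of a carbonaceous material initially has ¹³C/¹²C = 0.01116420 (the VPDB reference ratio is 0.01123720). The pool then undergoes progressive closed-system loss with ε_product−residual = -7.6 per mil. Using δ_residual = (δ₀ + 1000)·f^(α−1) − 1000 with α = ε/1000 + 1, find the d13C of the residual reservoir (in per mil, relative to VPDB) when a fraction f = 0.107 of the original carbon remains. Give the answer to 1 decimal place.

δ₀ = (0.01116420/0.01123720 − 1)×1000 = (0.993504 − 1)×1000 = -6.496 per mil
α − 1 = ε/1000 = -0.0076
f^(α−1) = 0.107^(-0.0076) = 1.017131
δ_res = (-6.496 + 1000) × 1.017131 − 1000 = 1010.523 − 1000 = 10.52 per mil

10.5 per mil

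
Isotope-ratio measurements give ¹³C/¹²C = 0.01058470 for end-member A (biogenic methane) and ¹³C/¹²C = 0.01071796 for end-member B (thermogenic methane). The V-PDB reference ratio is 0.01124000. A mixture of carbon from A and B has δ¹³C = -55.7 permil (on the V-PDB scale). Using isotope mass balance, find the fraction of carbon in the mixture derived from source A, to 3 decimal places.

δ_A = (0.01058470/0.01124000 − 1)×1000 = (0.941699 − 1)×1000 = -58.301 permil
δ_B = (0.01071796/0.01124000 − 1)×1000 = (0.953555 − 1)×1000 = -46.445 permil
f_A = (δ_mix − δ_B)/(δ_A − δ_B) = (-55.7 − (-46.445))/(-58.301 − (-46.445))
f_A = -9.255 / -11.856 = 0.7806

0.781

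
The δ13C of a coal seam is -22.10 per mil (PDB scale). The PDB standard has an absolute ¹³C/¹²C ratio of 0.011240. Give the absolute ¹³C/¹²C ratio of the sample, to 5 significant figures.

R_sample = R_standard × (δ13C/1000 + 1)
R_sample = 0.011240 × (-22.10/1000 + 1) = 0.011240 × 0.977900
R_sample = 0.0109916

0.010992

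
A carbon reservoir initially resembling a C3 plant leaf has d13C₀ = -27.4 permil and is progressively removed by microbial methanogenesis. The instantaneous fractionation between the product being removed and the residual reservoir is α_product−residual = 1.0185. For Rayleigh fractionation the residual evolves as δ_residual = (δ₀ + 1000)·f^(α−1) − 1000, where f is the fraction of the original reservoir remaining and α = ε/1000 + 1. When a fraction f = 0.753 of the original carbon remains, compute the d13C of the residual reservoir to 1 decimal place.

-32.5 permil

Rayleigh residual: δ_res = (δ₀ + 1000)·f^(α−1) − 1000
α − 1 = 0.01850
f^(α−1) = 0.753^(0.01850) = 0.994765
δ_res = (-27.4 + 1000) × 0.994765 − 1000 = 967.509 − 1000 = -32.49 permil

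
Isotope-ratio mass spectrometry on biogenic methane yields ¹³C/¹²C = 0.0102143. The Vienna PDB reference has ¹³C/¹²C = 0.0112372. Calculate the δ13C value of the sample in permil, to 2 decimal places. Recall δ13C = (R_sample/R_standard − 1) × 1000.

δ13C = (R_sample / R_standard − 1) × 1000
R_sample / R_standard = 0.0102143 / 0.0112372 = 0.908972
δ13C = (0.908972 − 1) × 1000 = -91.028 permil

-91.03 permil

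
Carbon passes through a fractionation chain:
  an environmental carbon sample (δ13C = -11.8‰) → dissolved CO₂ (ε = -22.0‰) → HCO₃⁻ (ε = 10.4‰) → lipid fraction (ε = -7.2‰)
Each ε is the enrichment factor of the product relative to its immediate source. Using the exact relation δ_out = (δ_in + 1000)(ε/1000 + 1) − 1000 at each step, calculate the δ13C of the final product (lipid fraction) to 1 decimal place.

-30.5‰

step 1: δ = (-11.80 + 1000)·(-22.0/1000 + 1) − 1000 = -33.54‰
step 2: δ = (-33.54 + 1000)·(10.4/1000 + 1) − 1000 = -23.49‰
step 3: δ = (-23.49 + 1000)·(-7.2/1000 + 1) − 1000 = -30.52‰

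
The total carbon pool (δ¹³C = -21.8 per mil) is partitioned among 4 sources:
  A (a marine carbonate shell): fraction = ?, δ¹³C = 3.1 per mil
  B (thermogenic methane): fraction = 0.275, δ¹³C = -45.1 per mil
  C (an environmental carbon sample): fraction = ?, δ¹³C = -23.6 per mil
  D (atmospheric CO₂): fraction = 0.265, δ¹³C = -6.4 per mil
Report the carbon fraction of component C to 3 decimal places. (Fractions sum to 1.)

0.342

Let f_C and f_A be the unknown fractions; fractions sum to 1 so f_C + f_A = 0.460.
Mass balance: Σ fᵢ·δᵢ = δ_bulk ⇒ f_C·(-23.6) + f_A·(3.1) = -21.8 − (-14.099) = -7.701
Substitute f_A = 0.460 − f_C:
f_C·(-23.6 − 3.1) = -7.701 − 0.460×(3.1) = -9.127
f_C = -9.127 / -26.7 = 0.3419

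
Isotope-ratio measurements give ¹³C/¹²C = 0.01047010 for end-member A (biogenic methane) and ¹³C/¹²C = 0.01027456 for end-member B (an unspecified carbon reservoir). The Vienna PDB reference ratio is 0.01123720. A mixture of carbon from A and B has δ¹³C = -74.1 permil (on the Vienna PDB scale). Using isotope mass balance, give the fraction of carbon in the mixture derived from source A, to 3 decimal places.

δ_A = (0.01047010/0.01123720 − 1)×1000 = (0.931736 − 1)×1000 = -68.264 permil
δ_B = (0.01027456/0.01123720 − 1)×1000 = (0.914335 − 1)×1000 = -85.665 permil
f_A = (δ_mix − δ_B)/(δ_A − δ_B) = (-74.1 − (-85.665))/(-68.264 − (-85.665))
f_A = 11.565 / 17.401 = 0.6646

0.665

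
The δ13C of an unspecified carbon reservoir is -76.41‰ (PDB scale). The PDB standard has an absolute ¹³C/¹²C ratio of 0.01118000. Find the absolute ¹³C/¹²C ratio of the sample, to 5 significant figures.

0.010326

R_sample = R_standard × (δ13C/1000 + 1)
R_sample = 0.01118000 × (-76.41/1000 + 1) = 0.01118000 × 0.923590
R_sample = 0.0103257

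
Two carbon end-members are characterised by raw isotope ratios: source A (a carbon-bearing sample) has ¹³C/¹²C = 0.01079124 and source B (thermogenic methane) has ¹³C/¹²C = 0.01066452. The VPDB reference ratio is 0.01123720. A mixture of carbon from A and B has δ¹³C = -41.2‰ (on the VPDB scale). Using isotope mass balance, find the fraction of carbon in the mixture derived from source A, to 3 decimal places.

0.866

δ_A = (0.01079124/0.01123720 − 1)×1000 = (0.960314 − 1)×1000 = -39.686‰
δ_B = (0.01066452/0.01123720 − 1)×1000 = (0.949037 − 1)×1000 = -50.963‰
f_A = (δ_mix − δ_B)/(δ_A − δ_B) = (-41.2 − (-50.963))/(-39.686 − (-50.963))
f_A = 9.763 / 11.277 = 0.8657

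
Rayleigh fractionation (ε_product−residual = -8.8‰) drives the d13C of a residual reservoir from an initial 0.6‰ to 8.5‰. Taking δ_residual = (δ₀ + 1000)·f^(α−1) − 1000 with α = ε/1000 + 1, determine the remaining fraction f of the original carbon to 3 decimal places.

α − 1 = ε/1000 = -0.0088
(δ_res + 1000)/(δ₀ + 1000) = (8.5 + 1000)/(0.6 + 1000) = 1008.5/1000.6 = 1.007895
f = 1.007895^(1/-0.0088) = exp(ln(1.007895)/-0.0088) = exp(0.00786/-0.0088)
f = exp(-0.8937) = 0.4092

0.409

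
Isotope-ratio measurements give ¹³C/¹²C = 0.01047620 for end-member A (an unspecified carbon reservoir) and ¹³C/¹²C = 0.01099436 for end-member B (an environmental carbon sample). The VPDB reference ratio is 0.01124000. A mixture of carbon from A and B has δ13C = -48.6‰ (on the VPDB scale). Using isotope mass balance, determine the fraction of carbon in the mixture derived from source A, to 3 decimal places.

0.580

δ_A = (0.01047620/0.01124000 − 1)×1000 = (0.932046 − 1)×1000 = -67.954‰
δ_B = (0.01099436/0.01124000 − 1)×1000 = (0.978146 − 1)×1000 = -21.854‰
f_A = (δ_mix − δ_B)/(δ_A − δ_B) = (-48.6 − (-21.854))/(-67.954 − (-21.854))
f_A = -26.746 / -46.100 = 0.5802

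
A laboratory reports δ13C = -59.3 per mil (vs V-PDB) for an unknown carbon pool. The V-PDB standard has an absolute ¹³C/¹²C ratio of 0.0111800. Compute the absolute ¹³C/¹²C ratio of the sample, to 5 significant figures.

0.010517

R_sample = R_standard × (δ13C/1000 + 1)
R_sample = 0.0111800 × (-59.3/1000 + 1) = 0.0111800 × 0.940700
R_sample = 0.0105170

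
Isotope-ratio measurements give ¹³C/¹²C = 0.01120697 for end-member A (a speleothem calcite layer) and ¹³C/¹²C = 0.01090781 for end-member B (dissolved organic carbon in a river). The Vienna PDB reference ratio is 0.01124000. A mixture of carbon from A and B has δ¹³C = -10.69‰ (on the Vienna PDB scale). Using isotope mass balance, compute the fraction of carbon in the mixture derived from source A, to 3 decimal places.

δ_A = (0.01120697/0.01124000 − 1)×1000 = (0.997061 − 1)×1000 = -2.939‰
δ_B = (0.01090781/0.01124000 − 1)×1000 = (0.970446 − 1)×1000 = -29.554‰
f_A = (δ_mix − δ_B)/(δ_A − δ_B) = (-10.69 − (-29.554))/(-2.939 − (-29.554))
f_A = 18.864 / 26.616 = 0.7088

0.709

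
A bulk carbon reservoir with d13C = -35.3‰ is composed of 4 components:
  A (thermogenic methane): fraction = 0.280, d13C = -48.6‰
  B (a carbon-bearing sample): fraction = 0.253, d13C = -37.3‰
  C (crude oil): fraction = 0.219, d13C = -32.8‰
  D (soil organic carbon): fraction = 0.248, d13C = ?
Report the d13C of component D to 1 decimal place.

Isotope mass balance: δ_bulk = Σ fᵢ·δᵢ.
-35.3 = 0.280×(-48.6) + 0.253×(-37.3) + 0.219×(-32.8) + 0.248×δ_D
0.248·δ_D = -35.3 − (-30.228) = -5.072
δ_D = -5.072 / 0.248 = -20.45‰

-20.5‰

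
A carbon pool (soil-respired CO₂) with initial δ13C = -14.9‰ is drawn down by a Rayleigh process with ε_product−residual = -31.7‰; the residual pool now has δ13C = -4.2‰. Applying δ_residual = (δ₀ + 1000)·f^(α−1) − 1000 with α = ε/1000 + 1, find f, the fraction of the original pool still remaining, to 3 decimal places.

α − 1 = ε/1000 = -0.0317
(δ_res + 1000)/(δ₀ + 1000) = (-4.2 + 1000)/(-14.9 + 1000) = 995.8/985.1 = 1.010862
f = 1.010862^(1/-0.0317) = exp(ln(1.010862)/-0.0317) = exp(0.01080/-0.0317)
f = exp(-0.3408) = 0.7112

0.711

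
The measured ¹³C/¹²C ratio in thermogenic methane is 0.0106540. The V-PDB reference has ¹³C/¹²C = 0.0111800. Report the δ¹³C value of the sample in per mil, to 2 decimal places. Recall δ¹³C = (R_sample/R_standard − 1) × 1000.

-47.05 per mil

δ¹³C = (R_sample / R_standard − 1) × 1000
R_sample / R_standard = 0.0106540 / 0.0111800 = 0.952952
δ¹³C = (0.952952 − 1) × 1000 = -47.048 per mil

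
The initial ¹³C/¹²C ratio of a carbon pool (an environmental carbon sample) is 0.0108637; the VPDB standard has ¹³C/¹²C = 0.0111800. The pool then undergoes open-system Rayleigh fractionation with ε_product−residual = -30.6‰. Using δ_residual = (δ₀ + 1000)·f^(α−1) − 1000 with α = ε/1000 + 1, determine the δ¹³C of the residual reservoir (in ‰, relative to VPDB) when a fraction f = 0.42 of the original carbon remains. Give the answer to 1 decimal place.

-2.2‰

δ₀ = (0.0108637/0.0111800 − 1)×1000 = (0.971708 − 1)×1000 = -28.292‰
α − 1 = ε/1000 = -0.0306
f^(α−1) = 0.42^(-0.0306) = 1.026901
δ_res = (-28.292 + 1000) × 1.026901 − 1000 = 997.848 − 1000 = -2.15‰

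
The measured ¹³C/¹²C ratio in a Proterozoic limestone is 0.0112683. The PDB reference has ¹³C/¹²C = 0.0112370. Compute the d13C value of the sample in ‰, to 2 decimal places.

2.79‰

d13C = (R_sample / R_standard − 1) × 1000
R_sample / R_standard = 0.0112683 / 0.0112370 = 1.002785
d13C = (1.002785 − 1) × 1000 = 2.785‰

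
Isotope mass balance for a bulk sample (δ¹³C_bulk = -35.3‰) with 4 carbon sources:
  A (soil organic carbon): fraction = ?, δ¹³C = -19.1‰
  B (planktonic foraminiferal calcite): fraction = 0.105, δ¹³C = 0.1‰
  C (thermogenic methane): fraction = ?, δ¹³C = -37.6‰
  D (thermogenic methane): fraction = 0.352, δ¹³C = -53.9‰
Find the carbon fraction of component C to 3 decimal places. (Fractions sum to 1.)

0.323

Let f_C and f_A be the unknown fractions; fractions sum to 1 so f_C + f_A = 0.543.
Mass balance: Σ fᵢ·δᵢ = δ_bulk ⇒ f_C·(-37.6) + f_A·(-19.1) = -35.3 − (-18.962) = -16.338
Substitute f_A = 0.543 − f_C:
f_C·(-37.6 − -19.1) = -16.338 − 0.543×(-19.1) = -5.966
f_C = -5.966 / -18.5 = 0.3225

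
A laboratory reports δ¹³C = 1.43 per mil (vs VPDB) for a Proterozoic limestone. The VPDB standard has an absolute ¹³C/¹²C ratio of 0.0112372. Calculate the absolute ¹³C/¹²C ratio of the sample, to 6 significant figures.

R_sample = R_standard × (δ¹³C/1000 + 1)
R_sample = 0.0112372 × (1.43/1000 + 1) = 0.0112372 × 1.001430
R_sample = 0.0112533

0.0112533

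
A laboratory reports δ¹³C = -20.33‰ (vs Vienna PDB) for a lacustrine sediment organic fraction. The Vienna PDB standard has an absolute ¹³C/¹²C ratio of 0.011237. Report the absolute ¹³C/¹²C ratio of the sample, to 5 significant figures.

0.011009

R_sample = R_standard × (δ¹³C/1000 + 1)
R_sample = 0.011237 × (-20.33/1000 + 1) = 0.011237 × 0.979670
R_sample = 0.0110086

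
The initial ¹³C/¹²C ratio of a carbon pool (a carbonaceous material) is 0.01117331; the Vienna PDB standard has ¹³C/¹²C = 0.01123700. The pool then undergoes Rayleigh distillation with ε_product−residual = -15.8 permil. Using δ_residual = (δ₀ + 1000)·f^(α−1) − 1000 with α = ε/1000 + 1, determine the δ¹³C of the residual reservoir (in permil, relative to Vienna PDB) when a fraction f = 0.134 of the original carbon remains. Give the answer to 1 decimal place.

26.4 permil

δ₀ = (0.01117331/0.01123700 − 1)×1000 = (0.994332 − 1)×1000 = -5.668 permil
α − 1 = ε/1000 = -0.0158
f^(α−1) = 0.134^(-0.0158) = 1.032266
δ_res = (-5.668 + 1000) × 1.032266 − 1000 = 1026.416 − 1000 = 26.42 permil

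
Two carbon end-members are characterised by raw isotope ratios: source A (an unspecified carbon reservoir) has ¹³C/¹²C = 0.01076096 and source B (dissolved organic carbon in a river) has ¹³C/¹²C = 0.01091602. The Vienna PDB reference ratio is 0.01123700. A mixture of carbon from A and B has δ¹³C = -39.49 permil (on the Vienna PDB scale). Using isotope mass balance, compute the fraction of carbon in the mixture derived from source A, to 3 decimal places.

0.792

δ_A = (0.01076096/0.01123700 − 1)×1000 = (0.957636 − 1)×1000 = -42.364 permil
δ_B = (0.01091602/0.01123700 − 1)×1000 = (0.971435 − 1)×1000 = -28.565 permil
f_A = (δ_mix − δ_B)/(δ_A − δ_B) = (-39.49 − (-28.565))/(-42.364 − (-28.565))
f_A = -10.925 / -13.799 = 0.7918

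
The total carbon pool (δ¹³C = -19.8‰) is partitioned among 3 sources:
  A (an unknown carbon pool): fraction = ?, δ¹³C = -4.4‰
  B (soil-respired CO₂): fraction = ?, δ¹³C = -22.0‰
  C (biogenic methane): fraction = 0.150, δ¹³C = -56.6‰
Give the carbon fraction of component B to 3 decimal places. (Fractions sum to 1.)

Let f_B and f_A be the unknown fractions; fractions sum to 1 so f_B + f_A = 0.850.
Mass balance: Σ fᵢ·δᵢ = δ_bulk ⇒ f_B·(-22.0) + f_A·(-4.4) = -19.8 − (-8.490) = -11.310
Substitute f_A = 0.850 − f_B:
f_B·(-22.0 − -4.4) = -11.310 − 0.850×(-4.4) = -7.570
f_B = -7.570 / -17.6 = 0.4301

0.430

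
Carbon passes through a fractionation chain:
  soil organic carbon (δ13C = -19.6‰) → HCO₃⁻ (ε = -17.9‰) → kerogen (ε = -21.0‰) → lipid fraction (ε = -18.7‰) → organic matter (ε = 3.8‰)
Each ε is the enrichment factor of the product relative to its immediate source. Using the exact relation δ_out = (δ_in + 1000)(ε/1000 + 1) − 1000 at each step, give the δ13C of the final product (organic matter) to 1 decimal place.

step 1: δ = (-19.60 + 1000)·(-17.9/1000 + 1) − 1000 = -37.15‰
step 2: δ = (-37.15 + 1000)·(-21.0/1000 + 1) − 1000 = -57.37‰
step 3: δ = (-57.37 + 1000)·(-18.7/1000 + 1) − 1000 = -75.00‰
step 4: δ = (-75.00 + 1000)·(3.8/1000 + 1) − 1000 = -71.48‰

-71.5‰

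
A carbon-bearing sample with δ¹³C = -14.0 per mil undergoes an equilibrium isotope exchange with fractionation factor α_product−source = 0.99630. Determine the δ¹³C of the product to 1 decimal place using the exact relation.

δ_product = (δ_source + 1000)·α − 1000
δ_product = (-14.0 + 1000) × 0.99630 − 1000
δ_product = 982.352 − 1000 = -17.65 per mil

-17.6 per mil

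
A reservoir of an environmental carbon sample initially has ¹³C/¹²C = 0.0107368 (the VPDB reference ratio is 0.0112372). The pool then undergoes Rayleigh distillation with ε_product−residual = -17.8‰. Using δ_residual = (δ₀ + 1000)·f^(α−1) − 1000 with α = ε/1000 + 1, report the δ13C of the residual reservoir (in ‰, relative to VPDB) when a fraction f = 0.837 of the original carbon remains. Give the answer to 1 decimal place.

-41.5‰

δ₀ = (0.0107368/0.0112372 − 1)×1000 = (0.955469 − 1)×1000 = -44.531‰
α − 1 = ε/1000 = -0.0178
f^(α−1) = 0.837^(-0.0178) = 1.003172
δ_res = (-44.531 + 1000) × 1.003172 − 1000 = 958.500 − 1000 = -41.50‰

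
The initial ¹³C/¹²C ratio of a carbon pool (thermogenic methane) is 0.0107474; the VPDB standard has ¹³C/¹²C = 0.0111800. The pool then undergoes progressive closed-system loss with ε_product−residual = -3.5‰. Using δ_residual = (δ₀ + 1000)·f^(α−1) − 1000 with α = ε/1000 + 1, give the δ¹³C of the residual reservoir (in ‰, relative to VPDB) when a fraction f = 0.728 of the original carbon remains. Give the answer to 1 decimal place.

-37.6‰

δ₀ = (0.0107474/0.0111800 − 1)×1000 = (0.961306 − 1)×1000 = -38.694‰
α − 1 = ε/1000 = -0.0035
f^(α−1) = 0.728^(-0.0035) = 1.001112
δ_res = (-38.694 + 1000) × 1.001112 − 1000 = 962.375 − 1000 = -37.63‰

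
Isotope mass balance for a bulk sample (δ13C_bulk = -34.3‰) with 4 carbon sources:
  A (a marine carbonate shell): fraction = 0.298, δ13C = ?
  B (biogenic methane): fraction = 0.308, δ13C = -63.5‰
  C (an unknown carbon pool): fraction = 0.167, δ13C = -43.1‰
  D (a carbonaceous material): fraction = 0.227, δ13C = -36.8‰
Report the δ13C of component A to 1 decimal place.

2.7‰

Isotope mass balance: δ_bulk = Σ fᵢ·δᵢ.
-34.3 = 0.298×δ_A + 0.308×(-63.5) + 0.167×(-43.1) + 0.227×(-36.8)
0.298·δ_A = -34.3 − (-35.109) = 0.809
δ_A = 0.809 / 0.298 = 2.72‰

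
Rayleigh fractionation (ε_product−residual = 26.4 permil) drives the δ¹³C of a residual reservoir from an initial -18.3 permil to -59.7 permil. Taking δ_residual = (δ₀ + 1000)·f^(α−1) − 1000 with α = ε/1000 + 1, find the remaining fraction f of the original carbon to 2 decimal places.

0.20

α − 1 = ε/1000 = 0.0264
(δ_res + 1000)/(δ₀ + 1000) = (-59.7 + 1000)/(-18.3 + 1000) = 940.3/981.7 = 0.957828
f = 0.957828^(1/0.0264) = exp(ln(0.957828)/0.0264) = exp(-0.04309/0.0264)
f = exp(-1.6321) = 0.1955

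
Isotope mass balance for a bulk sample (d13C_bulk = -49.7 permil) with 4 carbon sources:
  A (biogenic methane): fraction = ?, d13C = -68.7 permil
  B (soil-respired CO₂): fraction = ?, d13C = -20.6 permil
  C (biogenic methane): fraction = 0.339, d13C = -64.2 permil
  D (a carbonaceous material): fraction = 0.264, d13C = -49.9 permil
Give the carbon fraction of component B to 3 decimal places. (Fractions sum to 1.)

0.260

Let f_B and f_A be the unknown fractions; fractions sum to 1 so f_B + f_A = 0.397.
Mass balance: Σ fᵢ·δᵢ = δ_bulk ⇒ f_B·(-20.6) + f_A·(-68.7) = -49.7 − (-34.937) = -14.763
Substitute f_A = 0.397 − f_B:
f_B·(-20.6 − -68.7) = -14.763 − 0.397×(-68.7) = 12.511
f_B = 12.511 / 48.1 = 0.2601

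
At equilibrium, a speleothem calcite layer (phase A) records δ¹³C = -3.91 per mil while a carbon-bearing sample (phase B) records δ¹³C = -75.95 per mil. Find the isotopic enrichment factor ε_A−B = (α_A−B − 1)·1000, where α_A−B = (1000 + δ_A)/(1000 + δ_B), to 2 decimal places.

77.96 per mil

α_A−B = (1000 + -3.91) / (1000 + -75.95) = 996.09 / 924.05 = 1.077961
ε_A−B = (1.077961 − 1) × 1000 = 77.961 per mil
(The approximation ε ≈ δ_A − δ_B would give 72.04 per mil.)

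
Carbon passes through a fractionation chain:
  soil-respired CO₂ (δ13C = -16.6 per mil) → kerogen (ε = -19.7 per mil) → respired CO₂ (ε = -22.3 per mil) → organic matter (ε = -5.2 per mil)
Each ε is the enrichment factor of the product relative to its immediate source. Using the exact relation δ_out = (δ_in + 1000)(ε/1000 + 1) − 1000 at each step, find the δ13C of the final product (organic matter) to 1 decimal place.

step 1: δ = (-16.60 + 1000)·(-19.7/1000 + 1) − 1000 = -35.97 per mil
step 2: δ = (-35.97 + 1000)·(-22.3/1000 + 1) − 1000 = -57.47 per mil
step 3: δ = (-57.47 + 1000)·(-5.2/1000 + 1) − 1000 = -62.37 per mil

-62.4 per mil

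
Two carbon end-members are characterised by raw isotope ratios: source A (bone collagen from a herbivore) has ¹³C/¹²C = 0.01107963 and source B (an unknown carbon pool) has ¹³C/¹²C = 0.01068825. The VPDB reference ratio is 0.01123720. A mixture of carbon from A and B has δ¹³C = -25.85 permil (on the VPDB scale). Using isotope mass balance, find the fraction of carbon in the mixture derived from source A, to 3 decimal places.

0.660

δ_A = (0.01107963/0.01123720 − 1)×1000 = (0.985978 − 1)×1000 = -14.022 permil
δ_B = (0.01068825/0.01123720 − 1)×1000 = (0.951149 − 1)×1000 = -48.851 permil
f_A = (δ_mix − δ_B)/(δ_A − δ_B) = (-25.85 − (-48.851))/(-14.022 − (-48.851))
f_A = 23.001 / 34.829 = 0.6604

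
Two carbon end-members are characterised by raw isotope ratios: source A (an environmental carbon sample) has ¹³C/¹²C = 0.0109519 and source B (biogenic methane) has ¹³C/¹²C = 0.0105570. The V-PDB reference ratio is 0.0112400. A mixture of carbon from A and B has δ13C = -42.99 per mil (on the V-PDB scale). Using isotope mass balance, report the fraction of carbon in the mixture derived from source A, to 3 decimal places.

0.506

δ_A = (0.0109519/0.0112400 − 1)×1000 = (0.974368 − 1)×1000 = -25.632 per mil
δ_B = (0.0105570/0.0112400 − 1)×1000 = (0.939235 − 1)×1000 = -60.765 per mil
f_A = (δ_mix − δ_B)/(δ_A − δ_B) = (-42.99 − (-60.765))/(-25.632 − (-60.765))
f_A = 17.775 / 35.133 = 0.5059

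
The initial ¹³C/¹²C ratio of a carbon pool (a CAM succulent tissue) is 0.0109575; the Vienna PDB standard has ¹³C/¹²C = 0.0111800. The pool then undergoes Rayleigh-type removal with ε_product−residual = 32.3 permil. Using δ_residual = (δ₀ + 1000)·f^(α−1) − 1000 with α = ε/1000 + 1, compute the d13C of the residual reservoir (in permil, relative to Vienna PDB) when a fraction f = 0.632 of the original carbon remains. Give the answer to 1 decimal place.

δ₀ = (0.0109575/0.0111800 − 1)×1000 = (0.980098 − 1)×1000 = -19.902 permil
α − 1 = ε/1000 = 0.0323
f^(α−1) = 0.632^(0.0323) = 0.985288
δ_res = (-19.902 + 1000) × 0.985288 − 1000 = 965.679 − 1000 = -34.32 permil

-34.3 permil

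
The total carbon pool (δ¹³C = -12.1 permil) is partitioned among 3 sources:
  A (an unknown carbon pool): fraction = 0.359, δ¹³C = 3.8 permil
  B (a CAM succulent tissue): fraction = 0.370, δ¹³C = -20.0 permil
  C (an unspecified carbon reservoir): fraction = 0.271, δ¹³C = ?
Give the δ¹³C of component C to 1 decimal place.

Isotope mass balance: δ_bulk = Σ fᵢ·δᵢ.
-12.1 = 0.359×(3.8) + 0.370×(-20.0) + 0.271×δ_C
0.271·δ_C = -12.1 − (-6.036) = -6.064
δ_C = -6.064 / 0.271 = -22.38 permil

-22.4 permil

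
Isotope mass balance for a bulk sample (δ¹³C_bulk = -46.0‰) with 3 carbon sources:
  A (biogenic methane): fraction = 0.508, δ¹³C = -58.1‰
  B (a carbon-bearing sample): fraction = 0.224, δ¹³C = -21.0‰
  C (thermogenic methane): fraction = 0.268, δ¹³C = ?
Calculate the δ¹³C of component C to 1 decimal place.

-44.0‰

Isotope mass balance: δ_bulk = Σ fᵢ·δᵢ.
-46.0 = 0.508×(-58.1) + 0.224×(-21.0) + 0.268×δ_C
0.268·δ_C = -46.0 − (-34.219) = -11.781
δ_C = -11.781 / 0.268 = -43.96‰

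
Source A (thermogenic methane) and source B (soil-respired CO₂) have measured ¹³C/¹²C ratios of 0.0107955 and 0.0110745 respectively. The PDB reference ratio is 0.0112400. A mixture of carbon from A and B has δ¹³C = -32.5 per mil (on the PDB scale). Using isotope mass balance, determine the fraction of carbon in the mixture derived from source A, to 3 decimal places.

δ_A = (0.0107955/0.0112400 − 1)×1000 = (0.960454 − 1)×1000 = -39.546 per mil
δ_B = (0.0110745/0.0112400 − 1)×1000 = (0.985276 − 1)×1000 = -14.724 per mil
f_A = (δ_mix − δ_B)/(δ_A − δ_B) = (-32.5 − (-14.724))/(-39.546 − (-14.724))
f_A = -17.776 / -24.822 = 0.7161

0.716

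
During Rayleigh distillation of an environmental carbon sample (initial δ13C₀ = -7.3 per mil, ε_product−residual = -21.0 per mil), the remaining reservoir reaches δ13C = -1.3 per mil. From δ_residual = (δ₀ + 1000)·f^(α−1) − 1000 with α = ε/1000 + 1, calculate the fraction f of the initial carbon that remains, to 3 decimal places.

0.751

α − 1 = ε/1000 = -0.0210
(δ_res + 1000)/(δ₀ + 1000) = (-1.3 + 1000)/(-7.3 + 1000) = 998.7/992.7 = 1.006044
f = 1.006044^(1/-0.0210) = exp(ln(1.006044)/-0.0210) = exp(0.00603/-0.0210)
f = exp(-0.2869) = 0.7505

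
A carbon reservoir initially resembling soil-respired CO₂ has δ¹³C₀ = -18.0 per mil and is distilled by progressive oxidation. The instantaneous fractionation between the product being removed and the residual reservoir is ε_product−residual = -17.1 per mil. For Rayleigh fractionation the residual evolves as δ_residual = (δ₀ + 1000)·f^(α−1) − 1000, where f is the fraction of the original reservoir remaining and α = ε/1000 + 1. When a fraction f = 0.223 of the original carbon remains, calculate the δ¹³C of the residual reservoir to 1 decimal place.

Rayleigh residual: δ_res = (δ₀ + 1000)·f^(α−1) − 1000
α = ε/1000 + 1 = 0.98290, so α − 1 = -0.01710
f^(α−1) = 0.223^(-0.01710) = 1.025992
δ_res = (-18.0 + 1000) × 1.025992 − 1000 = 1007.524 − 1000 = 7.52 per mil

7.5 per mil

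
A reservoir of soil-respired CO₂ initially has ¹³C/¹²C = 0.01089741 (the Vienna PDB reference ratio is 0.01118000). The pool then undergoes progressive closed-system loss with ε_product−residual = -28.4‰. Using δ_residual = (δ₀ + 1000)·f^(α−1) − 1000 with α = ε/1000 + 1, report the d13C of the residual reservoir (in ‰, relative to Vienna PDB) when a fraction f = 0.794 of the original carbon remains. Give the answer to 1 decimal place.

-18.9‰

δ₀ = (0.01089741/0.01118000 − 1)×1000 = (0.974724 − 1)×1000 = -25.276‰
α − 1 = ε/1000 = -0.0284
f^(α−1) = 0.794^(-0.0284) = 1.006573
δ_res = (-25.276 + 1000) × 1.006573 − 1000 = 981.130 − 1000 = -18.87‰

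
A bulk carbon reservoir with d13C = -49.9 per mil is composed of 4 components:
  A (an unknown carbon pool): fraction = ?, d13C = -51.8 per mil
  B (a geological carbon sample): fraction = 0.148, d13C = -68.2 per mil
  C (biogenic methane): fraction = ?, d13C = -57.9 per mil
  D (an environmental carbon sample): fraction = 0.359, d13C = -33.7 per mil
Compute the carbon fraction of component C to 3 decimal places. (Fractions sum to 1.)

0.356

Let f_C and f_A be the unknown fractions; fractions sum to 1 so f_C + f_A = 0.493.
Mass balance: Σ fᵢ·δᵢ = δ_bulk ⇒ f_C·(-57.9) + f_A·(-51.8) = -49.9 − (-22.192) = -27.708
Substitute f_A = 0.493 − f_C:
f_C·(-57.9 − -51.8) = -27.708 − 0.493×(-51.8) = -2.171
f_C = -2.171 / -6.1 = 0.3559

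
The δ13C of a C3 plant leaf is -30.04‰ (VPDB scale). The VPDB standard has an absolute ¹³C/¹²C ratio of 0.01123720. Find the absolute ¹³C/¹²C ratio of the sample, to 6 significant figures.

0.0108996

R_sample = R_standard × (δ13C/1000 + 1)
R_sample = 0.01123720 × (-30.04/1000 + 1) = 0.01123720 × 0.969960
R_sample = 0.0108996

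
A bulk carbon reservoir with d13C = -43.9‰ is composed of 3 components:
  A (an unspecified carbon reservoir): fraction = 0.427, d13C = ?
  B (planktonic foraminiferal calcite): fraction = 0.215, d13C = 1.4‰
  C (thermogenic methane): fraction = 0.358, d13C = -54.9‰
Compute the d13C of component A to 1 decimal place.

Isotope mass balance: δ_bulk = Σ fᵢ·δᵢ.
-43.9 = 0.427×δ_A + 0.215×(1.4) + 0.358×(-54.9)
0.427·δ_A = -43.9 − (-19.353) = -24.547
δ_A = -24.547 / 0.427 = -57.49‰

-57.5‰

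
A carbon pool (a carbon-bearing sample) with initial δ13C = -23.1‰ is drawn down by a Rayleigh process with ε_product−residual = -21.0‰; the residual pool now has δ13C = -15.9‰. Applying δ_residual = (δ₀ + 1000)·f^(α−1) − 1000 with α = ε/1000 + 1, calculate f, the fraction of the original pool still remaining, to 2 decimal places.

0.70

α − 1 = ε/1000 = -0.0210
(δ_res + 1000)/(δ₀ + 1000) = (-15.9 + 1000)/(-23.1 + 1000) = 984.1/976.9 = 1.007370
f = 1.007370^(1/-0.0210) = exp(ln(1.007370)/-0.0210) = exp(0.00734/-0.0210)
f = exp(-0.3497) = 0.7049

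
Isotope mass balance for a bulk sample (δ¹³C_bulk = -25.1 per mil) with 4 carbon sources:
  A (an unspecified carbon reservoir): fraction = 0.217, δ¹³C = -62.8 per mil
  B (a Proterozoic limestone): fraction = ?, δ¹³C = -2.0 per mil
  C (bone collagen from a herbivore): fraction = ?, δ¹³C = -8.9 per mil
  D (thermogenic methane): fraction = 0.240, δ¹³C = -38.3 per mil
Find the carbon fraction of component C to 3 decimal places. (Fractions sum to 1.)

Let f_C and f_B be the unknown fractions; fractions sum to 1 so f_C + f_B = 0.543.
Mass balance: Σ fᵢ·δᵢ = δ_bulk ⇒ f_C·(-8.9) + f_B·(-2.0) = -25.1 − (-22.820) = -2.280
Substitute f_B = 0.543 − f_C:
f_C·(-8.9 − -2.0) = -2.280 − 0.543×(-2.0) = -1.194
f_C = -1.194 / -6.9 = 0.1731

0.173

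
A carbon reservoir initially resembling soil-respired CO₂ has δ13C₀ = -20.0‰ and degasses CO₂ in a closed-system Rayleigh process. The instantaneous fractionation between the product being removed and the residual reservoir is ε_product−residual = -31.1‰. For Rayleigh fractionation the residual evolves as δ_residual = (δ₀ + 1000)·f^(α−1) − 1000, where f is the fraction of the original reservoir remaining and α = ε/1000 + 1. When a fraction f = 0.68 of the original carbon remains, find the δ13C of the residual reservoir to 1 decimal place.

Rayleigh residual: δ_res = (δ₀ + 1000)·f^(α−1) − 1000
α = ε/1000 + 1 = 0.96890, so α − 1 = -0.03110
f^(α−1) = 0.68^(-0.03110) = 1.012066
δ_res = (-20.0 + 1000) × 1.012066 − 1000 = 991.825 − 1000 = -8.18‰

-8.2‰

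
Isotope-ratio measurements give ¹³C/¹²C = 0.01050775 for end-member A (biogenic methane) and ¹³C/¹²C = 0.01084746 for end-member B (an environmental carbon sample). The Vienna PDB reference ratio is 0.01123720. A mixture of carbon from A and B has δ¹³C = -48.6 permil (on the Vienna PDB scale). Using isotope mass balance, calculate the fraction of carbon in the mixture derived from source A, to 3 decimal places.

δ_A = (0.01050775/0.01123720 − 1)×1000 = (0.935086 − 1)×1000 = -64.914 permil
δ_B = (0.01084746/0.01123720 − 1)×1000 = (0.965317 − 1)×1000 = -34.683 permil
f_A = (δ_mix − δ_B)/(δ_A − δ_B) = (-48.6 − (-34.683))/(-64.914 − (-34.683))
f_A = -13.917 / -30.231 = 0.4604

0.460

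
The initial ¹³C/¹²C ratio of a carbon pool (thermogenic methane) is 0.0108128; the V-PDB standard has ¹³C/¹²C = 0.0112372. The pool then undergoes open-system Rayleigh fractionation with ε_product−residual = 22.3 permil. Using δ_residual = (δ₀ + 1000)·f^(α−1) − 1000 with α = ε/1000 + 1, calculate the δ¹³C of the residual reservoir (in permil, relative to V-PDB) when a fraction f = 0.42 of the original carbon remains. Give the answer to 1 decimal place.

δ₀ = (0.0108128/0.0112372 − 1)×1000 = (0.962233 − 1)×1000 = -37.767 permil
α − 1 = ε/1000 = 0.0223
f^(α−1) = 0.42^(0.0223) = 0.980841
δ_res = (-37.767 + 1000) × 0.980841 − 1000 = 943.797 − 1000 = -56.20 permil

-56.2 permil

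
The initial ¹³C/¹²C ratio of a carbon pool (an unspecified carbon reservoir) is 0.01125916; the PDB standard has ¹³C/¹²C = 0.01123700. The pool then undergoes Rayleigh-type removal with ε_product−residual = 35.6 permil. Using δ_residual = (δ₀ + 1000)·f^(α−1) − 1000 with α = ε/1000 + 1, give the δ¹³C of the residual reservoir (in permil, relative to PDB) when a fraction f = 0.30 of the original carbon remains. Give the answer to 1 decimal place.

δ₀ = (0.01125916/0.01123700 − 1)×1000 = (1.001972 − 1)×1000 = 1.972 permil
α − 1 = ε/1000 = 0.0356
f^(α−1) = 0.30^(0.0356) = 0.958044
δ_res = (1.972 + 1000) × 0.958044 − 1000 = 959.933 − 1000 = -40.07 permil

-40.1 permil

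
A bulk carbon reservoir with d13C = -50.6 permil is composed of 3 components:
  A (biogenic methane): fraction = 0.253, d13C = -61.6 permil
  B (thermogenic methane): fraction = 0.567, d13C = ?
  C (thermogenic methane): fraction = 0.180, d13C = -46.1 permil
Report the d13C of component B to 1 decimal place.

-47.1 permil

Isotope mass balance: δ_bulk = Σ fᵢ·δᵢ.
-50.6 = 0.253×(-61.6) + 0.567×δ_B + 0.180×(-46.1)
0.567·δ_B = -50.6 − (-23.883) = -26.717
δ_B = -26.717 / 0.567 = -47.12 permil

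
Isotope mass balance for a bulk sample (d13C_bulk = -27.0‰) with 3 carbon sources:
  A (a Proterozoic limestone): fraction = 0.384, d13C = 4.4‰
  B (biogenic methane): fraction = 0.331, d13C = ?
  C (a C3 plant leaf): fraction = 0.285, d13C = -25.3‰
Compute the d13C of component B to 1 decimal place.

-64.9‰

Isotope mass balance: δ_bulk = Σ fᵢ·δᵢ.
-27.0 = 0.384×(4.4) + 0.331×δ_B + 0.285×(-25.3)
0.331·δ_B = -27.0 − (-5.521) = -21.479
δ_B = -21.479 / 0.331 = -64.89‰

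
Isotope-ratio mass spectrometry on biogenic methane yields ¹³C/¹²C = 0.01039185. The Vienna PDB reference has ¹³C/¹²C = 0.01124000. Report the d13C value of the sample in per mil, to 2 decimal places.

-75.46 per mil

d13C = (R_sample / R_standard − 1) × 1000
R_sample / R_standard = 0.01039185 / 0.01124000 = 0.924542
d13C = (0.924542 − 1) × 1000 = -75.458 per mil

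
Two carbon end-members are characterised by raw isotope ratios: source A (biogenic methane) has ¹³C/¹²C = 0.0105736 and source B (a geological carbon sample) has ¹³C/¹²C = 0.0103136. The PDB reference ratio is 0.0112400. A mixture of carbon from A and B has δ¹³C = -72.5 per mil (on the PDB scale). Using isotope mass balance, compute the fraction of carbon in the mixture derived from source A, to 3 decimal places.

0.429

δ_A = (0.0105736/0.0112400 − 1)×1000 = (0.940712 − 1)×1000 = -59.288 per mil
δ_B = (0.0103136/0.0112400 − 1)×1000 = (0.917580 − 1)×1000 = -82.420 per mil
f_A = (δ_mix − δ_B)/(δ_A − δ_B) = (-72.5 − (-82.420))/(-59.288 − (-82.420))
f_A = 9.920 / 23.132 = 0.4288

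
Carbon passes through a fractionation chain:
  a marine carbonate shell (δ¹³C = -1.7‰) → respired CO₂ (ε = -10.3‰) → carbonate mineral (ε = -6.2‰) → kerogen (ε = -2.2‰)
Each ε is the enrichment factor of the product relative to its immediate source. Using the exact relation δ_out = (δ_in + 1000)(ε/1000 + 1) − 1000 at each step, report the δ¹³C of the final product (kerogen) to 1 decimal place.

-20.3‰

step 1: δ = (-1.70 + 1000)·(-10.3/1000 + 1) − 1000 = -11.98‰
step 2: δ = (-11.98 + 1000)·(-6.2/1000 + 1) − 1000 = -18.11‰
step 3: δ = (-18.11 + 1000)·(-2.2/1000 + 1) − 1000 = -20.27‰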